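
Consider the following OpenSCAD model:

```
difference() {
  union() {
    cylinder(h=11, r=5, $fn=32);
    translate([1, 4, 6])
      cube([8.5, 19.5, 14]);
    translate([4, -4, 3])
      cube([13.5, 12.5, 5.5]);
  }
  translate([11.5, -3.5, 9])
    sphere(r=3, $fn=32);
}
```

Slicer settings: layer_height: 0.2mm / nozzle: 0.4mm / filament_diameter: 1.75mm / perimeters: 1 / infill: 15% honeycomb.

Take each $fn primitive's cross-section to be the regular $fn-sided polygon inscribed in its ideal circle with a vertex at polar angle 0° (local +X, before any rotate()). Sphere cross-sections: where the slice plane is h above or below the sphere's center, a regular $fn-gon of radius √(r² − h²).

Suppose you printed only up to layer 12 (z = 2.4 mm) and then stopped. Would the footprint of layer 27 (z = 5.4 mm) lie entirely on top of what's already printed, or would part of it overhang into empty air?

Compare the two slices. At z = 2.4: the r=5 cylinder contributes a regular 32-gon of circumradius 5 (area = (32/2)·5.000²·sin(360°/32) = 78.04 mm²); the cube at (1, 4) is not intersected at this z (z outside [6, 20]); the cube at (4, -4) is not intersected at this z (z outside [3, 8.5]); Taking the union: only the r=5 cylinder is present, so the union is just that shape — area = 78.04 mm²; the sphere at (11.5, -3.5) is absent (|z−center|=6.600 > r=3); Taking the first minus the rest: none of the subtracted shapes is present at this height, so that combined region is unchanged — area = 78.04 mm². At z = 5.4: the cylinder: section is a regular 32-gon, circumradius r=5 (area = (32/2)·5.000²·sin(360°/32) = 78.04 mm²); the cube at (1, 4) does not reach this height (z outside [6, 20]); the cube at (4, -4) is present — its section is the full 13.5×12.5 rectangle (area 168.75 mm²); Taking the union: the regions partially overlap — summed areas 246.79 mm² minus the doubly-counted overlap 3.99 mm² gives 242.80 mm² — area = 242.80 mm²; the sphere at (11.5, -3.5) does not reach this height (|z−center|=3.600 > r=3); Subtracting the remaining from the first: none of the subtracted shapes is present at this height, so that combined region is unchanged — area = 242.80 mm². Checking containment: at z = 5.4 the cross-section extends beyond the z = 2.4 cross-section by about 164.76 mm².

part overhangs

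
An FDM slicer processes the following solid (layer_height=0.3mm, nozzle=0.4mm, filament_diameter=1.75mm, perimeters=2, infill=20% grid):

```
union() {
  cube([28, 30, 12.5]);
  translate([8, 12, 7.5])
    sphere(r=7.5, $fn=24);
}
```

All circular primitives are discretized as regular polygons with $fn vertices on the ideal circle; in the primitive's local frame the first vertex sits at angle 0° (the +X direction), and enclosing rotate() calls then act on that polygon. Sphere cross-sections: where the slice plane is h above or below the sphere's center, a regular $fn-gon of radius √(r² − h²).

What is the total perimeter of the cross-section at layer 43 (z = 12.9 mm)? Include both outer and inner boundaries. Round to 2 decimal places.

32.61 mm

At z = 12.9 mm: the cube is not intersected at this z (z outside [0, 12.5]); the r=7.5 sphere at (8, 12) contributes a regular 24-gon of circumradius √(7.5²−5.4²) = 5.205 (perimeter = 2·24·5.205·sin(180°/24) = 32.61 mm); Taking the union: only the r=7.5 sphere at (8, 12) is present, so the union is just that shape — boundary = 32.61 mm. Overall, the cross-section is a single solid region. Total boundary length (outer) = 32.61 mm.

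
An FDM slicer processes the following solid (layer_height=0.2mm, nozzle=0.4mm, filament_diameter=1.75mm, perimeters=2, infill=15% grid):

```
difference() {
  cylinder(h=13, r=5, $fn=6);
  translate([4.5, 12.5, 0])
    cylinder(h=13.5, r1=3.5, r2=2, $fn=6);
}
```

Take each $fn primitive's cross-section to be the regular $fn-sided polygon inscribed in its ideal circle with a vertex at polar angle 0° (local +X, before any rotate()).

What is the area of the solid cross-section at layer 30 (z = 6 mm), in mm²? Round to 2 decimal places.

At z = 6 mm: the cylinder: section is a regular 6-gon, circumradius r=5 (area = (6/2)·5.000²·sin(360°/6) = 64.95 mm²); the cone at (4.5, 12.5): at t=0.444 of its height the radius interpolates to r₁+(r₂−r₁)t = 2.833, giving a regular 6-gon of that circumradius (area = (6/2)·2.833²·sin(360°/6) = 20.86 mm²); After the difference (first − rest): starting from the r=5 cylinder (64.95 mm²), the cone at (4.5, 12.5) misses the remaining region (no effect) — area = 64.95 mm². Overall, the cross-section is a single solid region. Net area = 64.95 mm².

64.95 mm²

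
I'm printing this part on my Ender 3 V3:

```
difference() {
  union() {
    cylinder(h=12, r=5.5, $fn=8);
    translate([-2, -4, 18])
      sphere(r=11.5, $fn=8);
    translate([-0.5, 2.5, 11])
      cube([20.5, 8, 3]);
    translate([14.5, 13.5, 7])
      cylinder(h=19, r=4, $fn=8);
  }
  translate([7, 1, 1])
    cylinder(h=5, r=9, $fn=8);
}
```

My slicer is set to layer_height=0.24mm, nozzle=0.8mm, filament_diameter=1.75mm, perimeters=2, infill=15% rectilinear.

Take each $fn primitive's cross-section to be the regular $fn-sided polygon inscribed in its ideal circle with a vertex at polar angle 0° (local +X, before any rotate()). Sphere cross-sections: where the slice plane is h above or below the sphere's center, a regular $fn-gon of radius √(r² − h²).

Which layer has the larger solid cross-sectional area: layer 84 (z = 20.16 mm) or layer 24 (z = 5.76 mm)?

Layer 84 (z = 20.16): the cylinder is not intersected at this z (z outside [0, 12]); the sphere at (-2, -4): section is a regular 8-gon, circumradius = √(r²−h²) = √(11.5²−2.16²) = 11.295 (area = (8/2)·11.295²·sin(360°/8) = 360.86 mm²); the cube at (-0.5, 2.5) does not reach this height (z outside [11, 14]); the cylinder at (14.5, 13.5): section is a regular 8-gon, circumradius r=4 (area = (8/2)·4.000²·sin(360°/8) = 45.25 mm²); Taking the union: the 2 present regions are separate (no shared area or edge), so areas and boundary lengths simply add and each stays a separate island — area = 406.12 mm²; the cylinder at (7, 1) is not intersected at this z (z outside [1, 6]); Taking the first minus the rest: none of the subtracted shapes is present at this height, so that combined region is unchanged — area = 406.12 mm². So its area = 406.12 mm². Layer 24 (z = 5.76): the cylinder: section is a regular 8-gon, circumradius r=5.5 (area = (8/2)·5.500²·sin(360°/8) = 85.56 mm²); the sphere at (-2, -4) does not reach this height (|z−center|=12.240 > r=11.5); the cube at (-0.5, 2.5) does not reach this height (z outside [11, 14]); the cylinder at (14.5, 13.5) is absent (z outside [7, 26]); Taking the union: only the r=5.5 cylinder is present, so the union is just that shape — area = 85.56 mm²; the cylinder at (7, 1): section is a regular 8-gon, circumradius r=9 (area = (8/2)·9.000²·sin(360°/8) = 229.10 mm²); Taking the first minus the rest: starting from that combined region (85.56 mm²), the r=9 cylinder at (7, 1) partially overlaps it — only the 51.92 mm² overlap (of its 229.10 mm²) is removed, clipping the outline — area = 33.64 mm². So its area = 33.64 mm². Layer 84 is larger (406.12 vs 33.64 mm²).

layer 84 (z = 20.16 mm)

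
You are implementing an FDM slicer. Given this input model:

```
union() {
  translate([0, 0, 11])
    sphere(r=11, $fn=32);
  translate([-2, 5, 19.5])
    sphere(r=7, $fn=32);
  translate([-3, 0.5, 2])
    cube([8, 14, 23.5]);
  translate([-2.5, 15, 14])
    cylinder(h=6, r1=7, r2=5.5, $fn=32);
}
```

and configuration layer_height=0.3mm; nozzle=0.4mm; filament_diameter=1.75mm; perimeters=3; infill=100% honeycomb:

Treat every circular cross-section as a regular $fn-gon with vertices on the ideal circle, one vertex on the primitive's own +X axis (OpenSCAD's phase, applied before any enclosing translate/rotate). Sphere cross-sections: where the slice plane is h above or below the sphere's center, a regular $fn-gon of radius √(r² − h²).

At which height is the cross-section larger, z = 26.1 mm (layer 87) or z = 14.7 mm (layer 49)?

layer 49 (z = 14.7 mm)

Layer 87 (z = 26.1): the sphere is not intersected at this z (|z−center|=15.100 > r=11); the sphere at (-2, 5): section is a regular 32-gon, circumradius = √(r²−h²) = √(7²−6.6²) = 2.332 (area = (32/2)·2.332²·sin(360°/32) = 16.98 mm²); the cube at (-3, 0.5) is not intersected at this z (z outside [2, 25.5]); the cone at (-2.5, 15) does not reach this height (z outside [14, 20]); Taking the union: only the r=7 sphere at (-2, 5) is present, so the union is just that shape — area = 16.98 mm². So its area = 16.98 mm². Layer 49 (z = 14.7): the sphere: section is a regular 32-gon, circumradius = √(r²−h²) = √(11²−3.7²) = 10.359 (area = (32/2)·10.359²·sin(360°/32) = 334.96 mm²); the r=7 sphere at (-2, 5) contributes a regular 32-gon of circumradius √(7²−4.8²) = 5.095 (area = (32/2)·5.095²·sin(360°/32) = 81.03 mm²); the 8×14 cube at (-3, 0.5) contributes its full rectangle (area 112.00 mm²); the cone at (-2.5, 15) (r1=7→r2=5.5) has section circumradius 6.825 here — a regular 32-gon (area = (32/2)·6.825²·sin(360°/32) = 145.40 mm²); Taking the union: the regions partially overlap — summed areas 673.39 mm² minus the doubly-counted overlap 195.48 mm² gives 477.92 mm² — area = 477.92 mm². So its area = 477.92 mm². Layer 49 is larger (477.92 vs 16.98 mm²).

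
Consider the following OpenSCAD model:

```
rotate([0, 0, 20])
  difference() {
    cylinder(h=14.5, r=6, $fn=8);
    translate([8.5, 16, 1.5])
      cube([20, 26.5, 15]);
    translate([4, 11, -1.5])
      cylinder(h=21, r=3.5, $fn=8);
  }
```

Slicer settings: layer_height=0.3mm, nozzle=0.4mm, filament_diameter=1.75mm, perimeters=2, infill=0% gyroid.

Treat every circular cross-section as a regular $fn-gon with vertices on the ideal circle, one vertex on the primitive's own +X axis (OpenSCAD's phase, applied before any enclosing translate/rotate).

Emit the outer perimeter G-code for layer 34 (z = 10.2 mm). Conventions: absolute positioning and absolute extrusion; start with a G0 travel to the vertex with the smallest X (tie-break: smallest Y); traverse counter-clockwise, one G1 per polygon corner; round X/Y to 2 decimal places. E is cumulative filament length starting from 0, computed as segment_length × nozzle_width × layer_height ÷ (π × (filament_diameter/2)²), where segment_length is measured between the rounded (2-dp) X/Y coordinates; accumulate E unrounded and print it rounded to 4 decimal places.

G0 X-5.64 Y-2.05 Z10.20
G1 X-2.54 Y-5.44 E0.2292
G1 X2.05 Y-5.64 E0.4584
G1 X5.44 Y-2.54 E0.6876
G1 X5.64 Y2.05 E0.9168
G1 X2.54 Y5.44 E1.1460
G1 X-2.05 Y5.64 E1.3752
G1 X-5.44 Y2.54 E1.6044
G1 X-5.64 Y-2.05 E1.8336

At z = 10.2 mm: the r=6 cylinder contributes a regular 8-gon of circumradius 6; the 20×26.5 cube at (8.5, 16) contributes its full rectangle; the r=3.5 cylinder at (4, 11) contributes a regular 8-gon of circumradius 3.5; After the difference (first − rest): starting from the r=6 cylinder, the 20×26.5 cube at (8.5, 16) misses the remaining region (no effect); the r=3.5 cylinder at (4, 11) misses the remaining region (no effect) — 1 connected region; (whole slice rotated 20° about Z — lengths, areas and connectivity unchanged). The outline is a single polygon with 8 vertices. Extrusion per mm of travel: 0.4 × 0.3 / (π × 0.875²) = 0.049890. Accumulating E over each segment gives final E = 1.8336.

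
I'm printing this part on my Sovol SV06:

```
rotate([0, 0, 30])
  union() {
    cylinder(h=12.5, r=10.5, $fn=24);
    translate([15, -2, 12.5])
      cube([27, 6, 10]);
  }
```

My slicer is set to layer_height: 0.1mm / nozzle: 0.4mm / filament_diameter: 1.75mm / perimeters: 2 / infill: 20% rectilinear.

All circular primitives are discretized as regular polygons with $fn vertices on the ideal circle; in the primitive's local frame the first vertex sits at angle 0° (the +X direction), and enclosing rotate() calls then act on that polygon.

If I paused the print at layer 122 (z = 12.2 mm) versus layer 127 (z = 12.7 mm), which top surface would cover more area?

Layer 122 (z = 12.2): the r=10.5 cylinder gives a regular 24-gon of circumradius 10.5 (constant along its height) (area = (24/2)·10.500²·sin(360°/24) = 342.42 mm²); the cube at (15, -2) is absent (z outside [12.5, 22.5]); Taking the union: only the r=10.5 cylinder is present, so the union is just that shape — area = 342.42 mm²; (whole slice rotated 30° about Z — lengths, areas and connectivity unchanged). So its area = 342.42 mm². Layer 127 (z = 12.7): the cylinder is absent (z outside [0, 12.5]); the cube at (15, -2) is present — its section is the full 27×6 rectangle (area 162.00 mm²); Taking the union: only the 27×6 cube at (15, -2) is present, so the union is just that shape — area = 162.00 mm²; (whole slice rotated 30° about Z — lengths, areas and connectivity unchanged). So its area = 162.00 mm². Layer 122 is larger (342.42 vs 162.00 mm²).

layer 122 (z = 12.2 mm)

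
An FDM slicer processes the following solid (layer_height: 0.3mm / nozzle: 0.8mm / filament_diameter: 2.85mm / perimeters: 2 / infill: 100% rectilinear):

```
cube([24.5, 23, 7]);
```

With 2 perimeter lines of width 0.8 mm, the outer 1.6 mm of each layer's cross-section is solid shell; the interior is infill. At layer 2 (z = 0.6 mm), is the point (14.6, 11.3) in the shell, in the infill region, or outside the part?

At z = 0.6 mm: the 24.5×23 cube contributes its full rectangle. Overall, the cross-section is a single solid region. The nearest boundary edge runs (24.50, 0.00)→(24.50, 23.00); distance from the point to it = 9.90 mm. The point is inside the cross-section and 9.90 mm from the nearest boundary — more than the 1.6 mm shell width (2 × 0.8), so it's in the infill interior.

infill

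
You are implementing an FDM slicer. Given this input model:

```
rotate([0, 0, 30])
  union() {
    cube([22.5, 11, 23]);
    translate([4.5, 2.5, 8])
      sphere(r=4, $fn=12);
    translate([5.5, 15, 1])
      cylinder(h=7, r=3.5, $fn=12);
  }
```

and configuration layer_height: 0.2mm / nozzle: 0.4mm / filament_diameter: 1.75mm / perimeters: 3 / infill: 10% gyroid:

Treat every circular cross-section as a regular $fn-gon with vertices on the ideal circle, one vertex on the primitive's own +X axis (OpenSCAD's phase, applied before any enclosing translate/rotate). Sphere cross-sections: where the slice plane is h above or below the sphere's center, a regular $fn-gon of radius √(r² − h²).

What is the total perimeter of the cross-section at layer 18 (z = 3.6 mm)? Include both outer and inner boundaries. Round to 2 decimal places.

88.74 mm

At z = 3.6 mm: the cube (footprint 22.5×11) is included at this height (perimeter 67.00 mm); the sphere at (4.5, 2.5) does not reach this height (|z−center|=4.400 > r=4); the r=3.5 cylinder at (5.5, 15) contributes a regular 12-gon of circumradius 3.5 (perimeter = 2·12·3.500·sin(180°/12) = 21.74 mm); Taking the union: the 2 present regions are separate (no shared area or edge), so areas and boundary lengths simply add and each stays a separate island — boundary = 88.74 mm; (rotated 30° about Z; rotation is an isometry so areas/perimeters/island counts are preserved). Overall, the cross-section has 2 separate islands. Total boundary length (outer) = 88.74 mm.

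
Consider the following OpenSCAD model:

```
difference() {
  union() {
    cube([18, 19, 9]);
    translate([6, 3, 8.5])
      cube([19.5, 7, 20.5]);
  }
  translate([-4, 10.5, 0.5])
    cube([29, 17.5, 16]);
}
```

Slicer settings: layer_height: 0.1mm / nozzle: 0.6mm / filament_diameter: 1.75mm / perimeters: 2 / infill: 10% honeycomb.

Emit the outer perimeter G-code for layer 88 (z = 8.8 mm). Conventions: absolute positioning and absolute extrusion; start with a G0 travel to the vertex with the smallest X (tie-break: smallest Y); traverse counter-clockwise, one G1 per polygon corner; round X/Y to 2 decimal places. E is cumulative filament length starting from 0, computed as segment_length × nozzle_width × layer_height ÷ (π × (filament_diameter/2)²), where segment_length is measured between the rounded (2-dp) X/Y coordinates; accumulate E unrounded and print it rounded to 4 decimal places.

G0 X0.00 Y0.00 Z8.80
G1 X18.00 Y0.00 E0.4490
G1 X18.00 Y3.00 E0.5238
G1 X25.50 Y3.00 E0.7109
G1 X25.50 Y10.00 E0.8856
G1 X18.00 Y10.00 E1.0726
G1 X18.00 Y10.50 E1.0851
G1 X0.00 Y10.50 E1.5341
G1 X0.00 Y0.00 E1.7960

At z = 8.8 mm: the cube (footprint 18×19) is included at this height; the 19.5×7 cube at (6, 3) contributes its full rectangle; Taking the union: the regions partially overlap (shared area 84.00 mm²), so overlapping operands fuse into one piece — 1 connected region; the cube at (-4, 10.5) is present — its section is the full 29×17.5 rectangle; After the difference (first − rest): starting from that combined region, the 29×17.5 cube at (-4, 10.5) partially overlaps it — only the 153.00 mm² overlap (of its 507.50 mm²) is removed, clipping the outline — 1 connected region. The outline is a single polygon with 8 vertices. Extrusion per mm of travel: 0.6 × 0.1 / (π × 0.875²) = 0.024945. Accumulating E over each segment gives final E = 1.7960.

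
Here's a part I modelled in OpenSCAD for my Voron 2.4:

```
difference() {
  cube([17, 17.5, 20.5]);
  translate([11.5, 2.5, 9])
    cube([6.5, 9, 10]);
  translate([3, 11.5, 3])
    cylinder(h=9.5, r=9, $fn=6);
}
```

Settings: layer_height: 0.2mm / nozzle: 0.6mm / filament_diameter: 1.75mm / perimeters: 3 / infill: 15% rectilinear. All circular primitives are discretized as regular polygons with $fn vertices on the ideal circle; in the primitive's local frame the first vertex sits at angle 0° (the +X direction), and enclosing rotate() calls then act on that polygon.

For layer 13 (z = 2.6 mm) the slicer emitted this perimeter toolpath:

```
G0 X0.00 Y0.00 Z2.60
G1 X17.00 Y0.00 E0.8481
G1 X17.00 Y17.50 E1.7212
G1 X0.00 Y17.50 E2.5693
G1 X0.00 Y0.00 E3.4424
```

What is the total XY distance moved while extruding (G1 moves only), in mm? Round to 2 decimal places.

Sum the Euclidean lengths of each G1 segment: total = 69.00 mm.

69.00 mm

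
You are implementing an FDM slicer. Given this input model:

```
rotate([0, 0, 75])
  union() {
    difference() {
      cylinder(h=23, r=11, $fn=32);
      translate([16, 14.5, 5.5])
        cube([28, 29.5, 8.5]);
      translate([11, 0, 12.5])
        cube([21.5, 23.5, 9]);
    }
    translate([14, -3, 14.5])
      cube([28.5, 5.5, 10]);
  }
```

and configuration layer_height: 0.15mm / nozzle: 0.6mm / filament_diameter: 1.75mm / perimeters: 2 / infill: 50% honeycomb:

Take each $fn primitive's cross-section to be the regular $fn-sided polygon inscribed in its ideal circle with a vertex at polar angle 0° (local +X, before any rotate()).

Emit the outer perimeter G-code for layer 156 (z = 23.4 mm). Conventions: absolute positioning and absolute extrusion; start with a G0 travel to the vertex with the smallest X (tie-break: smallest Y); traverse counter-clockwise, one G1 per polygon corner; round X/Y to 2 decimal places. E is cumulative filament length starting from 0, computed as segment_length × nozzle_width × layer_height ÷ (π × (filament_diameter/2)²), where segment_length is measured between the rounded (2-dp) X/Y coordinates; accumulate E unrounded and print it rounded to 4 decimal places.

At z = 23.4 mm: the cylinder is not intersected at this z (z outside [0, 23]); the cube at (16, 14.5) is absent (z outside [5.5, 14]); the cube at (11, 0) is absent (z outside [12.5, 21.5]); Taking the first minus the rest: the first operand is absent here, so nothing remains; the cube at (14, -3) (footprint 28.5×5.5) is included at this height; Merging all regions: only the 28.5×5.5 cube at (14, -3) is present, so the union is just that shape — 1 connected region; (rotated 75° about Z; rotation is an isometry so areas/perimeters/island counts are preserved). The outline is a single polygon with 4 vertices. Extrusion per mm of travel: 0.6 × 0.15 / (π × 0.875²) = 0.037418. Accumulating E over each segment gives final E = 2.5446.

G0 X1.21 Y14.17 Z23.40
G1 X6.52 Y12.75 E0.2057
G1 X13.90 Y40.28 E1.2721
G1 X8.58 Y41.70 E1.4782
G1 X1.21 Y14.17 E2.5446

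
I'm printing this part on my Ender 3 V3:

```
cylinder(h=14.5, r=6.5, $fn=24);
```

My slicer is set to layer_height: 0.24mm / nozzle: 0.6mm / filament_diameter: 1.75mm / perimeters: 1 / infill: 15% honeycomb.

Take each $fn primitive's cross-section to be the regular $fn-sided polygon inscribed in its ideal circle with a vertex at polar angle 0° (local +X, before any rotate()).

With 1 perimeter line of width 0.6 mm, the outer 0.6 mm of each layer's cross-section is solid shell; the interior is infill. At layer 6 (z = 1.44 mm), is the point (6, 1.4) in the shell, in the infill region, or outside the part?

shell

At z = 1.44 mm: the r=6.5 cylinder contributes a regular 24-gon of circumradius 6.5. Overall, the cross-section is a single solid region. The nearest boundary edge runs (6.50, 0.00)→(6.28, 1.68); distance from the point to it = 0.31 mm. The point is inside the cross-section, 0.31 mm from the nearest boundary — within the 0.6 mm shell band (1 × 0.6).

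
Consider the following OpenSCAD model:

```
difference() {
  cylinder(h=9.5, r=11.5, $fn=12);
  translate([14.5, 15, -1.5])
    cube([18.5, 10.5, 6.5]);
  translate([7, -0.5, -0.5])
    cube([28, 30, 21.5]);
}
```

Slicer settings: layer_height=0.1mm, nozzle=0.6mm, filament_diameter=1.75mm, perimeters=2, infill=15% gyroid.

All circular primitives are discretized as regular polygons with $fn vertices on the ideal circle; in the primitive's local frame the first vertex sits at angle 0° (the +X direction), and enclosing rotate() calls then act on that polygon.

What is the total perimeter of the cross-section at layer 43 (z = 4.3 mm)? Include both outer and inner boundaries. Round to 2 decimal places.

At z = 4.3 mm: the r=11.5 cylinder contributes a regular 12-gon of circumradius 11.5 (perimeter = 2·12·11.500·sin(180°/12) = 71.43 mm); the 18.5×10.5 cube at (14.5, 15) contributes its full rectangle (perimeter 58.00 mm); the 28×30 cube at (7, -0.5) contributes its full rectangle (perimeter 116.00 mm); After the difference (first − rest): starting from the r=11.5 cylinder, the 18.5×10.5 cube at (14.5, 15) misses the remaining region (no effect); the 28×30 cube at (7, -0.5) partially overlaps it — only the 28.04 mm² overlap (of its 840.00 mm²) is removed, clipping the outline — boundary = 74.35 mm. Overall, the cross-section is a single solid region. Total boundary length (outer) = 74.35 mm.

74.35 mm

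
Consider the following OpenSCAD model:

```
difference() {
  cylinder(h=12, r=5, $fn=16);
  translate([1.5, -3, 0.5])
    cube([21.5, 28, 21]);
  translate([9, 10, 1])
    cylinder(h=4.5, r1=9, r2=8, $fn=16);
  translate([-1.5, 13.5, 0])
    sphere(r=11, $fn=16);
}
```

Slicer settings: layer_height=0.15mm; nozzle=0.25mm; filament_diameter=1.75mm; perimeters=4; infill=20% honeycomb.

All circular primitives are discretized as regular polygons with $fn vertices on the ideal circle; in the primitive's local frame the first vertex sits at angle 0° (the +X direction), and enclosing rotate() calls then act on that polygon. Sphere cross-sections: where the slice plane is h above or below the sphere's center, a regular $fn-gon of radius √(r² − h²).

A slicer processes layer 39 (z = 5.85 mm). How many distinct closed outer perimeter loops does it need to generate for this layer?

At z = 5.85 mm: the r=5 cylinder gives a regular 16-gon of circumradius 5 (constant along its height); the cube at (1.5, -3) is present — its section is the full 21.5×28 rectangle; the cone at (9, 10) is not intersected at this z (z outside [1, 5.5]); the r=11 sphere at (-1.5, 13.5) contributes a regular 16-gon of circumradius √(11²−5.85²) = 9.315; Taking the first minus the rest: starting from the r=5 cylinder, the 21.5×28 cube at (1.5, -3) partially overlaps it — only the 21.19 mm² overlap (of its 602.00 mm²) is removed, clipping the outline; the r=11 sphere at (-1.5, 13.5) partially overlaps it — only the 1.36 mm² overlap (of its 265.67 mm²) is removed, clipping the outline — 1 connected region. The result has 1 disconnected region.

1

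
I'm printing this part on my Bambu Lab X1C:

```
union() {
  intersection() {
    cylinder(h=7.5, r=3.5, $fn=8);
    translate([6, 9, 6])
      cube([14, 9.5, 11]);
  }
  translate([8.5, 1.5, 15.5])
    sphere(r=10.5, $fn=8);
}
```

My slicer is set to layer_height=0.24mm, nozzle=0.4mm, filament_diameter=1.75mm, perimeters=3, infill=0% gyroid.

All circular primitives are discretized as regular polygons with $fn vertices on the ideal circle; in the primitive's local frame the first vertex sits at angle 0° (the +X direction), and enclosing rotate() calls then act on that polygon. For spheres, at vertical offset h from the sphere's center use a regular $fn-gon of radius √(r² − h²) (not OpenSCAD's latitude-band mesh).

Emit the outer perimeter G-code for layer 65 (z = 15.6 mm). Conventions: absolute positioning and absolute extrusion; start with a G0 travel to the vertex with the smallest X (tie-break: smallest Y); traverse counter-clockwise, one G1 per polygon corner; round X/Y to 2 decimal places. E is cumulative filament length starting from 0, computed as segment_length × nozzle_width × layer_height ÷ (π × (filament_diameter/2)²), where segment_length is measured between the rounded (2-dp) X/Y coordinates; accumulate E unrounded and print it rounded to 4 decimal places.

At z = 15.6 mm: the cylinder is not intersected at this z (z outside [0, 7.5]); the cube at (6, 9) (footprint 14×9.5) is included at this height; Keeping only the common overlap: at least one operand is absent at this height, so nothing remains; the r=10.5 sphere at (8.5, 1.5) contributes a regular 8-gon of circumradius √(10.5²−0.1²) = 10.500; Merging all regions: only the r=10.5 sphere at (8.5, 1.5) is present, so the union is just that shape — 1 connected region. The outline is a single polygon with 8 vertices. Extrusion per mm of travel: 0.4 × 0.24 / (π × 0.875²) = 0.039912. Accumulating E over each segment gives final E = 2.5652.

G0 X-2.00 Y1.50 Z15.60
G1 X1.08 Y-5.92 E0.3206
G1 X8.50 Y-9.00 E0.6413
G1 X15.92 Y-5.92 E0.9619
G1 X19.00 Y1.50 E1.2826
G1 X15.92 Y8.92 E1.6032
G1 X8.50 Y12.00 E1.9239
G1 X1.08 Y8.92 E2.2445
G1 X-2.00 Y1.50 E2.5652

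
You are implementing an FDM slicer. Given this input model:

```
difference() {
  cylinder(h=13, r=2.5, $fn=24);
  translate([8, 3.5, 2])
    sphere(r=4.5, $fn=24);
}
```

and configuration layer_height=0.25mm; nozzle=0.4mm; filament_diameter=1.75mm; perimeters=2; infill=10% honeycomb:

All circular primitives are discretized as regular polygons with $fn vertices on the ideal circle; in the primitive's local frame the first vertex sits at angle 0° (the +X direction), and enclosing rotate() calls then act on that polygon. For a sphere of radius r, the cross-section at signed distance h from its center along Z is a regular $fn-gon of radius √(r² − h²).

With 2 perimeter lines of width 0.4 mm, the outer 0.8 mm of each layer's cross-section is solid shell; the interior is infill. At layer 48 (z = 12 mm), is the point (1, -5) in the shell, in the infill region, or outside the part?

outside

At z = 12 mm: the r=2.5 cylinder contributes a regular 24-gon of circumradius 2.5; the sphere at (8, 3.5) is not intersected at this z (|z−center|=10.000 > r=4.5); Subtracting the remaining from the first: none of the subtracted shapes is present at this height, so the r=2.5 cylinder is unchanged — 1 connected region. Overall, the cross-section is a single solid region. The nearest boundary edge runs (-0.00, -2.50)→(0.65, -2.41); distance from the point to it = 2.61 mm. The point is not inside any of the regions above, so it lies outside the cross-section (2.61 mm from the nearest boundary).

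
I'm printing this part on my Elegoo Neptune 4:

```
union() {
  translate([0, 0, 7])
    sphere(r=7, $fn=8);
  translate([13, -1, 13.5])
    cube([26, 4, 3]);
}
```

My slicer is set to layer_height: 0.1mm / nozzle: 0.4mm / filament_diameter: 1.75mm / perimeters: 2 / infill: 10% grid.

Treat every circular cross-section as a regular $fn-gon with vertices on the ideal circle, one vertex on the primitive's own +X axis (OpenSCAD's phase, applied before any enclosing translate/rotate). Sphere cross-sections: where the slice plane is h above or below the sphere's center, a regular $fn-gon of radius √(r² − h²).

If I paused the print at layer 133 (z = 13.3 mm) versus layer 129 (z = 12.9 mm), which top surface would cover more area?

Layer 133 (z = 13.3): the sphere: section is a regular 8-gon, circumradius = √(r²−h²) = √(7²−6.3²) = 3.051 (area = (8/2)·3.051²·sin(360°/8) = 26.33 mm²); the cube at (13, -1) is absent (z outside [13.5, 16.5]); Combining (union): only the r=7 sphere is present, so the union is just that shape — area = 26.33 mm². So its area = 26.33 mm². Layer 129 (z = 12.9): the r=7 sphere slices to a regular 8-gon of circumradius 3.767 (√(r²−h²) with h=5.9 from center) (area = (8/2)·3.767²·sin(360°/8) = 40.14 mm²); the cube at (13, -1) does not reach this height (z outside [13.5, 16.5]); Taking the union: only the r=7 sphere is present, so the union is just that shape — area = 40.14 mm². So its area = 40.14 mm². Layer 129 is larger (40.14 vs 26.33 mm²).

layer 129 (z = 12.9 mm)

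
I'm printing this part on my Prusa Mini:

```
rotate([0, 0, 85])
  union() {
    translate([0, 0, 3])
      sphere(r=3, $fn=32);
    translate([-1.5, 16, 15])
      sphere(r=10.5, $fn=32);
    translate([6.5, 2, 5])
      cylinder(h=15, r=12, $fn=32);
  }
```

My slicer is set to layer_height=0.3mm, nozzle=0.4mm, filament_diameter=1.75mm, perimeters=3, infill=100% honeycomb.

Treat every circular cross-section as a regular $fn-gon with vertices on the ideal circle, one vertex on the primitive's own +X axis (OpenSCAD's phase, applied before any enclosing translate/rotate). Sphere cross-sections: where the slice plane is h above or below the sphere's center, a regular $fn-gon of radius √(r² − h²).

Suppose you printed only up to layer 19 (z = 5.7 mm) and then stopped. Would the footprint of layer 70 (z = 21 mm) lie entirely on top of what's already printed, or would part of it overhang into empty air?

part overhangs

Compare the two slices. At z = 5.7: the r=3 sphere contributes a regular 32-gon of circumradius √(3²−2.7²) = 1.308 (area = (32/2)·1.308²·sin(360°/32) = 5.34 mm²); the r=10.5 sphere at (-1.5, 16) slices to a regular 32-gon of circumradius 4.874 (√(r²−h²) with h=9.3 from center) (area = (32/2)·4.874²·sin(360°/32) = 74.17 mm²); the r=12 cylinder at (6.5, 2) gives a regular 32-gon of circumradius 12 (constant along its height) (area = (32/2)·12.000²·sin(360°/32) = 449.49 mm²); Taking the union: the regions partially overlap — summed areas 528.99 mm² minus the doubly-counted overlap 7.35 mm² gives 521.64 mm² — area = 521.64 mm²; (rotated 85° about Z; rotation is an isometry so areas/perimeters/island counts are preserved). At z = 21: the sphere does not reach this height (|z−center|=18.000 > r=3); the sphere at (-1.5, 16): section is a regular 32-gon, circumradius = √(r²−h²) = √(10.5²−6²) = 8.617 (area = (32/2)·8.617²·sin(360°/32) = 231.77 mm²); the cylinder at (6.5, 2) does not reach this height (z outside [5, 20]); Merging all regions: only the r=10.5 sphere at (-1.5, 16) is present, so the union is just that shape — area = 231.77 mm²; (whole slice rotated 85° about Z — lengths, areas and connectivity unchanged). Checking containment: at z = 21 the cross-section extends beyond the z = 5.7 cross-section by about 121.82 mm².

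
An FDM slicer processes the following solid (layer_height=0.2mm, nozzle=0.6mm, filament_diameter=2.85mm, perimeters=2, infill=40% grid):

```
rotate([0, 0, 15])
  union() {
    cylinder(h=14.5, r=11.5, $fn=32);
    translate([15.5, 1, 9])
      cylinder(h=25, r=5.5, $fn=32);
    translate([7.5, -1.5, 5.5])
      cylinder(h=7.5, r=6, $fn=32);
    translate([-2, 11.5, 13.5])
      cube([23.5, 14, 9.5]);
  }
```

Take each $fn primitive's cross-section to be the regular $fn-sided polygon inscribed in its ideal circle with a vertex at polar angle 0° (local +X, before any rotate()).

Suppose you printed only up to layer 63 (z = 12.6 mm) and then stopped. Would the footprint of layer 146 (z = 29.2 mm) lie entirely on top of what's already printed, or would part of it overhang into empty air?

entirely on top

Compare the two slices. At z = 12.6: the r=11.5 cylinder gives a regular 32-gon of circumradius 11.5 (constant along its height) (area = (32/2)·11.500²·sin(360°/32) = 412.81 mm²); the r=5.5 cylinder at (15.5, 1) gives a regular 32-gon of circumradius 5.5 (constant along its height) (area = (32/2)·5.500²·sin(360°/32) = 94.42 mm²); the cylinder at (7.5, -1.5): section is a regular 32-gon, circumradius r=6 (area = (32/2)·6.000²·sin(360°/32) = 112.37 mm²); the cube at (-2, 11.5) does not reach this height (z outside [13.5, 23]); Taking the union: the regions partially overlap — summed areas 619.61 mm² minus the doubly-counted overlap 111.21 mm² gives 508.39 mm² — area = 508.39 mm²; (whole slice rotated 15° about Z — lengths, areas and connectivity unchanged). At z = 29.2: the cylinder does not reach this height (z outside [0, 14.5]); the r=5.5 cylinder at (15.5, 1) gives a regular 32-gon of circumradius 5.5 (constant along its height) (area = (32/2)·5.500²·sin(360°/32) = 94.42 mm²); the cylinder at (7.5, -1.5) does not reach this height (z outside [5.5, 13]); the cube at (-2, 11.5) is absent (z outside [13.5, 23]); Taking the union: only the r=5.5 cylinder at (15.5, 1) is present, so the union is just that shape — area = 94.42 mm²; (rotated 15° about Z; rotation is an isometry so areas/perimeters/island counts are preserved). Checking containment: the cross-section at z = 29.2 is a subset of the cross-section at z = 12.6.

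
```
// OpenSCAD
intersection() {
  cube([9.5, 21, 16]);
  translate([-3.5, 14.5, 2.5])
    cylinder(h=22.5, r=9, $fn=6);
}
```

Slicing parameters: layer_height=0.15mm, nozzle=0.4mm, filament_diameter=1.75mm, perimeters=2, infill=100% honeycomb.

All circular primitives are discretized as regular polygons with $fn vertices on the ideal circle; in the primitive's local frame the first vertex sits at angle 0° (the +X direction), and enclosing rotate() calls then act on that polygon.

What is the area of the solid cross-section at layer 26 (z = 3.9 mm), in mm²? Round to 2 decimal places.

48.88 mm²

At z = 3.9 mm: the cube (footprint 9.5×21) is included at this height (area 199.50 mm²); the r=9 cylinder at (-3.5, 14.5) gives a regular 6-gon of circumradius 9 (constant along its height) (area = (6/2)·9.000²·sin(360°/6) = 210.44 mm²); After intersecting: the r=9 cylinder at (-3.5, 14.5) partially overlaps the 9.5×21 cube; clipping to the common part keeps 48.88 mm² — area = 48.88 mm². Overall, the cross-section is a single solid region. Net area = 48.88 mm².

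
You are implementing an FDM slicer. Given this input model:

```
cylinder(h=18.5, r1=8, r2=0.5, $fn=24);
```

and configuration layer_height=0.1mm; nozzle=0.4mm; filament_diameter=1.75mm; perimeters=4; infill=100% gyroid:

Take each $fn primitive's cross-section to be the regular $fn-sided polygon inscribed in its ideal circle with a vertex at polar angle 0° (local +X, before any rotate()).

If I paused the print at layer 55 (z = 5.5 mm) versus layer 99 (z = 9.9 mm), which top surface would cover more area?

layer 55 (z = 5.5 mm)

Layer 55 (z = 5.5): the cone (r1=8→r2=0.5) has section circumradius 5.770 here — a regular 24-gon (area = (24/2)·5.770²·sin(360°/24) = 103.41 mm²). So its area = 103.41 mm². Layer 99 (z = 9.9): the cone (r1=8→r2=0.5) has section circumradius 3.986 here — a regular 24-gon (area = (24/2)·3.986²·sin(360°/24) = 49.36 mm²). So its area = 49.36 mm². Layer 55 is larger (103.41 vs 49.36 mm²).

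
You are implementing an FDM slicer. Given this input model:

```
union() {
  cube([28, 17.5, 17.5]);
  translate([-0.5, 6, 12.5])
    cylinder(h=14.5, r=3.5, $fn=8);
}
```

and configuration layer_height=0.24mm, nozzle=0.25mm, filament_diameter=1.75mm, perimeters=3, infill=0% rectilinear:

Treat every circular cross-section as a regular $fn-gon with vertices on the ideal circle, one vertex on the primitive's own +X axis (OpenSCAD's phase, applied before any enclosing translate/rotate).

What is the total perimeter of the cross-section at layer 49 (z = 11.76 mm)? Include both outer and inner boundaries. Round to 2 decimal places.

At z = 11.76 mm: the cube (footprint 28×17.5) is included at this height (perimeter 91.00 mm); the cylinder at (-0.5, 6) does not reach this height (z outside [12.5, 27]); Taking the union: only the 28×17.5 cube is present, so the union is just that shape — boundary = 91.00 mm. Overall, the cross-section is a single solid region. Total boundary length (outer) = 91.00 mm.

91.00 mm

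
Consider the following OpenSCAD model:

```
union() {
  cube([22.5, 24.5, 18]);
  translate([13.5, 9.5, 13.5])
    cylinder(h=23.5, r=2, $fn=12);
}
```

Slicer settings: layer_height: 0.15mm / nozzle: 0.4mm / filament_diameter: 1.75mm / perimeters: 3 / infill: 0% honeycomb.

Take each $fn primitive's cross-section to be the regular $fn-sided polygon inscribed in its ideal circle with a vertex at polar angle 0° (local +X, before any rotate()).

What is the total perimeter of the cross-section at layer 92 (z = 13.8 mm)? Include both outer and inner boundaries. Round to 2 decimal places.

94.00 mm

At z = 13.8 mm: the cube is present — its section is the full 22.5×24.5 rectangle (perimeter 94.00 mm); the r=2 cylinder at (13.5, 9.5) gives a regular 12-gon of circumradius 2 (constant along its height) (perimeter = 2·12·2.000·sin(180°/12) = 12.42 mm); Merging all regions: the r=2 cylinder at (13.5, 9.5) lies entirely inside the 22.5×24.5 cube, so the union is just the 22.5×24.5 cube — boundary = 94.00 mm. Overall, the cross-section is a single solid region. Total boundary length (outer) = 94.00 mm.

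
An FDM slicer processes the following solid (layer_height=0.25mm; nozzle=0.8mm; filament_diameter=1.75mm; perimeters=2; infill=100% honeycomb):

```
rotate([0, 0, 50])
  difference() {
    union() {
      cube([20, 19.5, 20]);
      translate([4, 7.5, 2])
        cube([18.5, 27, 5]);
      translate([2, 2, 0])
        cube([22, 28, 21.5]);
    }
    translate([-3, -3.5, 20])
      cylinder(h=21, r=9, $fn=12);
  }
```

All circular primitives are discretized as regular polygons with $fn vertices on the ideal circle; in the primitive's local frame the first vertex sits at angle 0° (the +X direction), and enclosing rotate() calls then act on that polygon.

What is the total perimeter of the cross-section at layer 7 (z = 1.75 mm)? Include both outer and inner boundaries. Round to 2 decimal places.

108.00 mm

At z = 1.75 mm: the cube is present — its section is the full 20×19.5 rectangle (perimeter 79.00 mm); the cube at (4, 7.5) is absent (z outside [2, 7]); the cube at (2, 2) is present — its section is the full 22×28 rectangle (perimeter 100.00 mm); Taking the union: the regions partially overlap (shared area 315.00 mm²), so the edge portions inside another operand are dropped and the merged outline is re-measured after clipping — boundary = 108.00 mm; the cylinder at (-3, -3.5) does not reach this height (z outside [20, 41]); After the difference (first − rest): none of the subtracted shapes is present at this height, so that combined region is unchanged — boundary = 108.00 mm; (rotated 50° about Z; rotation is an isometry so areas/perimeters/island counts are preserved). Overall, the cross-section is a single solid region. Total boundary length (outer) = 108.00 mm.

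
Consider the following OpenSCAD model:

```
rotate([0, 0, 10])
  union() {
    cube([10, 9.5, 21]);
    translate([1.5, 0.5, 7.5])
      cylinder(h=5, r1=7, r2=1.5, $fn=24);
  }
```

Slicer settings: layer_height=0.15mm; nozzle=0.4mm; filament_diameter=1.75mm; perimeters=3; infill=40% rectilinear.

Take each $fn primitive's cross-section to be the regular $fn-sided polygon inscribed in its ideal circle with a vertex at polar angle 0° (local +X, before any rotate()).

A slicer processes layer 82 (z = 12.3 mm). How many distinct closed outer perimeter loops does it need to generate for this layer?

1

At z = 12.3 mm: the cube (footprint 10×9.5) is included at this height; the cone at (1.5, 0.5): at t=0.960 of its height the radius interpolates to r₁+(r₂−r₁)t = 1.720, giving a regular 24-gon of that circumradius; Combining (union): the regions partially overlap (shared area 6.07 mm²), so overlapping operands fuse into one piece — 1 connected region; (whole slice rotated 10° about Z — lengths, areas and connectivity unchanged). The result has 1 disconnected region.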